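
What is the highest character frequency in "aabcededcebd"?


Input: aabcededcebd
Character counts:
  'a': 2
  'b': 2
  'c': 2
  'd': 3
  'e': 3
Maximum frequency: 3

3


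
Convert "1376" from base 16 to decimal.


Input: "1376" in base 16
Positional expansion:
  Digit '1' (value 1) x 16^3 = 4096
  Digit '3' (value 3) x 16^2 = 768
  Digit '7' (value 7) x 16^1 = 112
  Digit '6' (value 6) x 16^0 = 6
Sum = 4982

4982


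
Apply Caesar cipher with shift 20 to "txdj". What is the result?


Caesar cipher: shift "txdj" by 20
  't' (pos 19) + 20 = pos 13 = 'n'
  'x' (pos 23) + 20 = pos 17 = 'r'
  'd' (pos 3) + 20 = pos 23 = 'x'
  'j' (pos 9) + 20 = pos 3 = 'd'
Result: nrxd

nrxd


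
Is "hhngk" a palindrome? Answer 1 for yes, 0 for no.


Input: hhngk
Reversed: kgnhh
  Compare pos 0 ('h') with pos 4 ('k'): MISMATCH
  Compare pos 1 ('h') with pos 3 ('g'): MISMATCH
Result: not a palindrome

0


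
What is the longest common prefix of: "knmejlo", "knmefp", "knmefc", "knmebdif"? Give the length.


Words: knmejlo, knmefp, knmefc, knmebdif
  Position 0: all 'k' => match
  Position 1: all 'n' => match
  Position 2: all 'm' => match
  Position 3: all 'e' => match
  Position 4: ('j', 'f', 'f', 'b') => mismatch, stop
LCP = "knme" (length 4)

4


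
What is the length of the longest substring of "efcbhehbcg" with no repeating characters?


Input: "efcbhehbcg"
Sliding window (track last position of each char):
  Position 0 ('e'): window [0,0] length 1 -- new best
  Position 1 ('f'): window [0,1] length 2 -- new best
  Position 2 ('c'): window [0,2] length 3 -- new best
  Position 3 ('b'): window [0,3] length 4 -- new best
  Position 4 ('h'): window [0,4] length 5 -- new best
  Position 5 ('e'): repeat (last at 0), move window start to 1
  Position 5 ('e'): window [1,5] length 5
  Position 6 ('h'): repeat (last at 4), move window start to 5
  Position 6 ('h'): window [5,6] length 2
  Position 7 ('b'): window [5,7] length 3
  Position 8 ('c'): window [5,8] length 4
  Position 9 ('g'): window [5,9] length 5
Longest substring with no repeats: "efcbh" with length 5

5


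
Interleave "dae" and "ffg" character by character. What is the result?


Interleaving "dae" and "ffg":
  Position 0: 'd' from first, 'f' from second => "df"
  Position 1: 'a' from first, 'f' from second => "af"
  Position 2: 'e' from first, 'g' from second => "eg"
Result: dfafeg

dfafeg


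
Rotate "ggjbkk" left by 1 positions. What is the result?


Input: "ggjbkk", rotate left by 1
First 1 characters: "g"
Remaining characters: "gjbkk"
Concatenate remaining + first: "gjbkk" + "g" = "gjbkkg"

gjbkkg


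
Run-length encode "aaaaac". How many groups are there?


Input: aaaaac
Scanning for consecutive runs:
  Group 1: 'a' x 5 (positions 0-4)
  Group 2: 'c' x 1 (positions 5-5)
Total groups: 2

2


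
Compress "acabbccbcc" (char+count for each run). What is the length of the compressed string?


Input: acabbccbcc
Runs:
  'a' x 1 => "a1"
  'c' x 1 => "c1"
  'a' x 1 => "a1"
  'b' x 2 => "b2"
  'c' x 2 => "c2"
  'b' x 1 => "b1"
  'c' x 2 => "c2"
Compressed: "a1c1a1b2c2b1c2"
Compressed length: 14

14


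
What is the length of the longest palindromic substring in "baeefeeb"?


Input: "baeefeeb"
Checking substrings for palindromes:
  [2:7] "eefee" (len 5) => palindrome
  [3:6] "efe" (len 3) => palindrome
  [2:4] "ee" (len 2) => palindrome
  [5:7] "ee" (len 2) => palindrome
Longest palindromic substring: "eefee" with length 5

5


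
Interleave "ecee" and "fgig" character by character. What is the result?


Interleaving "ecee" and "fgig":
  Position 0: 'e' from first, 'f' from second => "ef"
  Position 1: 'c' from first, 'g' from second => "cg"
  Position 2: 'e' from first, 'i' from second => "ei"
  Position 3: 'e' from first, 'g' from second => "eg"
Result: efcgeieg

efcgeieg


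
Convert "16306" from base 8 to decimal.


Input: "16306" in base 8
Positional expansion:
  Digit '1' (value 1) x 8^4 = 4096
  Digit '6' (value 6) x 8^3 = 3072
  Digit '3' (value 3) x 8^2 = 192
  Digit '0' (value 0) x 8^1 = 0
  Digit '6' (value 6) x 8^0 = 6
Sum = 7366

7366


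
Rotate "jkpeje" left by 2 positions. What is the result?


Input: "jkpeje", rotate left by 2
First 2 characters: "jk"
Remaining characters: "peje"
Concatenate remaining + first: "peje" + "jk" = "pejejk"

pejejk


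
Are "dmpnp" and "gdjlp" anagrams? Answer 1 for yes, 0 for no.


Strings: "dmpnp", "gdjlp"
Sorted first:  dmnpp
Sorted second: dgjlp
Differ at position 1: 'm' vs 'g' => not anagrams

0


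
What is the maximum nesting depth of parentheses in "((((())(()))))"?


Input: "((((())(()))))"
Tracking depth:
  Position 0 '(': depth becomes 1
  Position 1 '(': depth becomes 2
  Position 2 '(': depth becomes 3
  Position 3 '(': depth becomes 4
  Position 4 '(': depth becomes 5
  Position 5 ')': depth becomes 4
  Position 6 ')': depth becomes 3
  Position 7 '(': depth becomes 4
  Position 8 '(': depth becomes 5
  Position 9 ')': depth becomes 4
  Position 10 ')': depth becomes 3
  Position 11 ')': depth becomes 2
  Position 12 ')': depth becomes 1
  Position 13 ')': depth becomes 0
Maximum depth reached: 5

5


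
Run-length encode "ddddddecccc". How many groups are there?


Input: ddddddecccc
Scanning for consecutive runs:
  Group 1: 'd' x 6 (positions 0-5)
  Group 2: 'e' x 1 (positions 6-6)
  Group 3: 'c' x 4 (positions 7-10)
Total groups: 3

3


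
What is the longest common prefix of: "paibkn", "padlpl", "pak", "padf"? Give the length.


Words: paibkn, padlpl, pak, padf
  Position 0: all 'p' => match
  Position 1: all 'a' => match
  Position 2: ('i', 'd', 'k', 'd') => mismatch, stop
LCP = "pa" (length 2)

2


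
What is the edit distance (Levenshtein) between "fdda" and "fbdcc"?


Computing edit distance: "fdda" -> "fbdcc"
DP table:
           f    b    d    c    c
      0    1    2    3    4    5
  f   1    0    1    2    3    4
  d   2    1    1    1    2    3
  d   3    2    2    1    2    3
  a   4    3    3    2    2    3
Edit distance = dp[4][5] = 3

3


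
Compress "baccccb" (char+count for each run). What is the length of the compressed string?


Input: baccccb
Runs:
  'b' x 1 => "b1"
  'a' x 1 => "a1"
  'c' x 4 => "c4"
  'b' x 1 => "b1"
Compressed: "b1a1c4b1"
Compressed length: 8

8


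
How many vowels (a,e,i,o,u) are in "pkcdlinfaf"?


Input: pkcdlinfaf
Checking each character:
  'p' at position 0: consonant
  'k' at position 1: consonant
  'c' at position 2: consonant
  'd' at position 3: consonant
  'l' at position 4: consonant
  'i' at position 5: vowel (running total: 1)
  'n' at position 6: consonant
  'f' at position 7: consonant
  'a' at position 8: vowel (running total: 2)
  'f' at position 9: consonant
Total vowels: 2

2


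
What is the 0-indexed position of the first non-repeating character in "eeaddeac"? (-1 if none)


Input: eeaddeac
Character frequencies:
  'a': 2
  'c': 1
  'd': 2
  'e': 3
Scanning left to right for freq == 1:
  Position 0 ('e'): freq=3, skip
  Position 1 ('e'): freq=3, skip
  Position 2 ('a'): freq=2, skip
  Position 3 ('d'): freq=2, skip
  Position 4 ('d'): freq=2, skip
  Position 5 ('e'): freq=3, skip
  Position 6 ('a'): freq=2, skip
  Position 7 ('c'): unique! => answer = 7

7


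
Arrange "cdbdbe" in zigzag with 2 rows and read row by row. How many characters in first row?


Zigzag "cdbdbe" into 2 rows:
Placing characters:
  'c' => row 0
  'd' => row 1
  'b' => row 0
  'd' => row 1
  'b' => row 0
  'e' => row 1
Rows:
  Row 0: "cbb"
  Row 1: "dde"
First row length: 3

3


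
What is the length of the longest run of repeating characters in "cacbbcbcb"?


Input: "cacbbcbcb"
Scanning for longest run:
  Position 1 ('a'): new char, reset run to 1
  Position 2 ('c'): new char, reset run to 1
  Position 3 ('b'): new char, reset run to 1
  Position 4 ('b'): continues run of 'b', length=2
  Position 5 ('c'): new char, reset run to 1
  Position 6 ('b'): new char, reset run to 1
  Position 7 ('c'): new char, reset run to 1
  Position 8 ('b'): new char, reset run to 1
Longest run: 'b' with length 2

2


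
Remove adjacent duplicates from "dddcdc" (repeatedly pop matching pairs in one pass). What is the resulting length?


Input: dddcdc
Stack-based adjacent duplicate removal:
  Read 'd': push. Stack: d
  Read 'd': matches stack top 'd' => pop. Stack: (empty)
  Read 'd': push. Stack: d
  Read 'c': push. Stack: dc
  Read 'd': push. Stack: dcd
  Read 'c': push. Stack: dcdc
Final stack: "dcdc" (length 4)

4


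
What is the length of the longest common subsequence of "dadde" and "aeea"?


LCS of "dadde" and "aeea"
DP table:
           a    e    e    a
      0    0    0    0    0
  d   0    0    0    0    0
  a   0    1    1    1    1
  d   0    1    1    1    1
  d   0    1    1    1    1
  e   0    1    2    2    2
LCS length = dp[5][4] = 2

2


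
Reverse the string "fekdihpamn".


Input: fekdihpamn
Reading characters right to left:
  Position 9: 'n'
  Position 8: 'm'
  Position 7: 'a'
  Position 6: 'p'
  Position 5: 'h'
  Position 4: 'i'
  Position 3: 'd'
  Position 2: 'k'
  Position 1: 'e'
  Position 0: 'f'
Reversed: nmaphidkef

nmaphidkef


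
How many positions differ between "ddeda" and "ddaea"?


Comparing "ddeda" and "ddaea" position by position:
  Position 0: 'd' vs 'd' => same
  Position 1: 'd' vs 'd' => same
  Position 2: 'e' vs 'a' => DIFFER
  Position 3: 'd' vs 'e' => DIFFER
  Position 4: 'a' vs 'a' => same
Positions that differ: 2

2


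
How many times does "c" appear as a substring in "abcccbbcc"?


Searching for "c" in "abcccbbcc"
Scanning each position:
  Position 0: "a" => no
  Position 1: "b" => no
  Position 2: "c" => MATCH
  Position 3: "c" => MATCH
  Position 4: "c" => MATCH
  Position 5: "b" => no
  Position 6: "b" => no
  Position 7: "c" => MATCH
  Position 8: "c" => MATCH
Total occurrences: 5

5


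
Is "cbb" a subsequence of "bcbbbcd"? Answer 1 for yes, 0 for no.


Check if "cbb" is a subsequence of "bcbbbcd"
Greedy scan:
  Position 0 ('b'): no match needed
  Position 1 ('c'): matches sub[0] = 'c'
  Position 2 ('b'): matches sub[1] = 'b'
  Position 3 ('b'): matches sub[2] = 'b'
  Position 4 ('b'): no match needed
  Position 5 ('c'): no match needed
  Position 6 ('d'): no match needed
All 3 characters matched => is a subsequence

1


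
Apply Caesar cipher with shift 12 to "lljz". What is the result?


Caesar cipher: shift "lljz" by 12
  'l' (pos 11) + 12 = pos 23 = 'x'
  'l' (pos 11) + 12 = pos 23 = 'x'
  'j' (pos 9) + 12 = pos 21 = 'v'
  'z' (pos 25) + 12 = pos 11 = 'l'
Result: xxvl

xxvl


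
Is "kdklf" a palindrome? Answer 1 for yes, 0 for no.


Input: kdklf
Reversed: flkdk
  Compare pos 0 ('k') with pos 4 ('f'): MISMATCH
  Compare pos 1 ('d') with pos 3 ('l'): MISMATCH
Result: not a palindrome

0


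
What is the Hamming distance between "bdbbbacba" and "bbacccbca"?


Comparing "bdbbbacba" and "bbacccbca" position by position:
  Position 0: 'b' vs 'b' => same
  Position 1: 'd' vs 'b' => differ
  Position 2: 'b' vs 'a' => differ
  Position 3: 'b' vs 'c' => differ
  Position 4: 'b' vs 'c' => differ
  Position 5: 'a' vs 'c' => differ
  Position 6: 'c' vs 'b' => differ
  Position 7: 'b' vs 'c' => differ
  Position 8: 'a' vs 'a' => same
Total differences (Hamming distance): 7

7


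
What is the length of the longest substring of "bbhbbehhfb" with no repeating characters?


Input: "bbhbbehhfb"
Sliding window (track last position of each char):
  Position 0 ('b'): window [0,0] length 1 -- new best
  Position 1 ('b'): repeat (last at 0), move window start to 1
  Position 1 ('b'): window [1,1] length 1
  Position 2 ('h'): window [1,2] length 2 -- new best
  Position 3 ('b'): repeat (last at 1), move window start to 2
  Position 3 ('b'): window [2,3] length 2
  Position 4 ('b'): repeat (last at 3), move window start to 4
  Position 4 ('b'): window [4,4] length 1
  Position 5 ('e'): window [4,5] length 2
  Position 6 ('h'): window [4,6] length 3 -- new best
  Position 7 ('h'): repeat (last at 6), move window start to 7
  Position 7 ('h'): window [7,7] length 1
  Position 8 ('f'): window [7,8] length 2
  Position 9 ('b'): window [7,9] length 3
Longest substring with no repeats: "beh" with length 3

3


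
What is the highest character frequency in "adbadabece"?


Input: adbadabece
Character counts:
  'a': 3
  'b': 2
  'c': 1
  'd': 2
  'e': 2
Maximum frequency: 3

3


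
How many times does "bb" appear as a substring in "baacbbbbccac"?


Searching for "bb" in "baacbbbbccac"
Scanning each position:
  Position 0: "ba" => no
  Position 1: "aa" => no
  Position 2: "ac" => no
  Position 3: "cb" => no
  Position 4: "bb" => MATCH
  Position 5: "bb" => MATCH
  Position 6: "bb" => MATCH
  Position 7: "bc" => no
  Position 8: "cc" => no
  Position 9: "ca" => no
  Position 10: "ac" => no
Total occurrences: 3

3


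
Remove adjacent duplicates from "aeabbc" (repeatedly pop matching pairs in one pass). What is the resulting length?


Input: aeabbc
Stack-based adjacent duplicate removal:
  Read 'a': push. Stack: a
  Read 'e': push. Stack: ae
  Read 'a': push. Stack: aea
  Read 'b': push. Stack: aeab
  Read 'b': matches stack top 'b' => pop. Stack: aea
  Read 'c': push. Stack: aeac
Final stack: "aeac" (length 4)

4


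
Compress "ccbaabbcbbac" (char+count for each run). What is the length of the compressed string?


Input: ccbaabbcbbac
Runs:
  'c' x 2 => "c2"
  'b' x 1 => "b1"
  'a' x 2 => "a2"
  'b' x 2 => "b2"
  'c' x 1 => "c1"
  'b' x 2 => "b2"
  'a' x 1 => "a1"
  'c' x 1 => "c1"
Compressed: "c2b1a2b2c1b2a1c1"
Compressed length: 16

16


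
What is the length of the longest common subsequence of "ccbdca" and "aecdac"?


LCS of "ccbdca" and "aecdac"
DP table:
           a    e    c    d    a    c
      0    0    0    0    0    0    0
  c   0    0    0    1    1    1    1
  c   0    0    0    1    1    1    2
  b   0    0    0    1    1    1    2
  d   0    0    0    1    2    2    2
  c   0    0    0    1    2    2    3
  a   0    1    1    1    2    3    3
LCS length = dp[6][6] = 3

3


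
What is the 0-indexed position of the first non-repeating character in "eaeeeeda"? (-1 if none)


Input: eaeeeeda
Character frequencies:
  'a': 2
  'd': 1
  'e': 5
Scanning left to right for freq == 1:
  Position 0 ('e'): freq=5, skip
  Position 1 ('a'): freq=2, skip
  Position 2 ('e'): freq=5, skip
  Position 3 ('e'): freq=5, skip
  Position 4 ('e'): freq=5, skip
  Position 5 ('e'): freq=5, skip
  Position 6 ('d'): unique! => answer = 6

6


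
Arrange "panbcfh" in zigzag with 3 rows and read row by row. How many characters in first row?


Zigzag "panbcfh" into 3 rows:
Placing characters:
  'p' => row 0
  'a' => row 1
  'n' => row 2
  'b' => row 1
  'c' => row 0
  'f' => row 1
  'h' => row 2
Rows:
  Row 0: "pc"
  Row 1: "abf"
  Row 2: "nh"
First row length: 2

2


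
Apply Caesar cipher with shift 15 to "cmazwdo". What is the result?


Caesar cipher: shift "cmazwdo" by 15
  'c' (pos 2) + 15 = pos 17 = 'r'
  'm' (pos 12) + 15 = pos 1 = 'b'
  'a' (pos 0) + 15 = pos 15 = 'p'
  'z' (pos 25) + 15 = pos 14 = 'o'
  'w' (pos 22) + 15 = pos 11 = 'l'
  'd' (pos 3) + 15 = pos 18 = 's'
  'o' (pos 14) + 15 = pos 3 = 'd'
Result: rbpolsd

rbpolsd


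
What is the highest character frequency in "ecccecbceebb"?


Input: ecccecbceebb
Character counts:
  'b': 3
  'c': 5
  'e': 4
Maximum frequency: 5

5


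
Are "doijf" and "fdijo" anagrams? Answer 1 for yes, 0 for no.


Strings: "doijf", "fdijo"
Sorted first:  dfijo
Sorted second: dfijo
Sorted forms match => anagrams

1


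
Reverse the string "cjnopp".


Input: cjnopp
Reading characters right to left:
  Position 5: 'p'
  Position 4: 'p'
  Position 3: 'o'
  Position 2: 'n'
  Position 1: 'j'
  Position 0: 'c'
Reversed: pponjc

pponjc


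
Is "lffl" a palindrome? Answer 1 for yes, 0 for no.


Input: lffl
Reversed: lffl
  Compare pos 0 ('l') with pos 3 ('l'): match
  Compare pos 1 ('f') with pos 2 ('f'): match
Result: palindrome

1


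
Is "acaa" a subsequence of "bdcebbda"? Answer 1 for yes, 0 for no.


Check if "acaa" is a subsequence of "bdcebbda"
Greedy scan:
  Position 0 ('b'): no match needed
  Position 1 ('d'): no match needed
  Position 2 ('c'): no match needed
  Position 3 ('e'): no match needed
  Position 4 ('b'): no match needed
  Position 5 ('b'): no match needed
  Position 6 ('d'): no match needed
  Position 7 ('a'): matches sub[0] = 'a'
Only matched 1/4 characters => not a subsequence

0


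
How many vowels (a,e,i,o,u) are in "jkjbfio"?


Input: jkjbfio
Checking each character:
  'j' at position 0: consonant
  'k' at position 1: consonant
  'j' at position 2: consonant
  'b' at position 3: consonant
  'f' at position 4: consonant
  'i' at position 5: vowel (running total: 1)
  'o' at position 6: vowel (running total: 2)
Total vowels: 2

2


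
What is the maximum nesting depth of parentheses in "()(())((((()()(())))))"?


Input: "()(())((((()()(())))))"
Tracking depth:
  Position 0 '(': depth becomes 1
  Position 1 ')': depth becomes 0
  Position 2 '(': depth becomes 1
  Position 3 '(': depth becomes 2
  Position 4 ')': depth becomes 1
  Position 5 ')': depth becomes 0
  Position 6 '(': depth becomes 1
  Position 7 '(': depth becomes 2
  Position 8 '(': depth becomes 3
  Position 9 '(': depth becomes 4
  Position 10 '(': depth becomes 5
  Position 11 ')': depth becomes 4
  Position 12 '(': depth becomes 5
  Position 13 ')': depth becomes 4
  Position 14 '(': depth becomes 5
  Position 15 '(': depth becomes 6
  Position 16 ')': depth becomes 5
  Position 17 ')': depth becomes 4
  Position 18 ')': depth becomes 3
  Position 19 ')': depth becomes 2
  Position 20 ')': depth becomes 1
  Position 21 ')': depth becomes 0
Maximum depth reached: 6

6


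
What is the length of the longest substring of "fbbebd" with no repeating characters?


Input: "fbbebd"
Sliding window (track last position of each char):
  Position 0 ('f'): window [0,0] length 1 -- new best
  Position 1 ('b'): window [0,1] length 2 -- new best
  Position 2 ('b'): repeat (last at 1), move window start to 2
  Position 2 ('b'): window [2,2] length 1
  Position 3 ('e'): window [2,3] length 2
  Position 4 ('b'): repeat (last at 2), move window start to 3
  Position 4 ('b'): window [3,4] length 2
  Position 5 ('d'): window [3,5] length 3 -- new best
Longest substring with no repeats: "ebd" with length 3

3


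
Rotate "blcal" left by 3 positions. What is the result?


Input: "blcal", rotate left by 3
First 3 characters: "blc"
Remaining characters: "al"
Concatenate remaining + first: "al" + "blc" = "alblc"

alblc


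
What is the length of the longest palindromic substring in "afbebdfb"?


Input: "afbebdfb"
Checking substrings for palindromes:
  [2:5] "beb" (len 3) => palindrome
Longest palindromic substring: "beb" with length 3

3


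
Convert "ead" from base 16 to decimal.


Input: "ead" in base 16
Positional expansion:
  Digit 'e' (value 14) x 16^2 = 3584
  Digit 'a' (value 10) x 16^1 = 160
  Digit 'd' (value 13) x 16^0 = 13
Sum = 3757

3757


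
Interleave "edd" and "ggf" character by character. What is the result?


Interleaving "edd" and "ggf":
  Position 0: 'e' from first, 'g' from second => "eg"
  Position 1: 'd' from first, 'g' from second => "dg"
  Position 2: 'd' from first, 'f' from second => "df"
Result: egdgdf

egdgdf


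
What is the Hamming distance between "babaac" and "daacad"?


Comparing "babaac" and "daacad" position by position:
  Position 0: 'b' vs 'd' => differ
  Position 1: 'a' vs 'a' => same
  Position 2: 'b' vs 'a' => differ
  Position 3: 'a' vs 'c' => differ
  Position 4: 'a' vs 'a' => same
  Position 5: 'c' vs 'd' => differ
Total differences (Hamming distance): 4

4


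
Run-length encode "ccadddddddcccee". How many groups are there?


Input: ccadddddddcccee
Scanning for consecutive runs:
  Group 1: 'c' x 2 (positions 0-1)
  Group 2: 'a' x 1 (positions 2-2)
  Group 3: 'd' x 7 (positions 3-9)
  Group 4: 'c' x 3 (positions 10-12)
  Group 5: 'e' x 2 (positions 13-14)
Total groups: 5

5


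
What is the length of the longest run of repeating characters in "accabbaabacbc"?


Input: "accabbaabacbc"
Scanning for longest run:
  Position 1 ('c'): new char, reset run to 1
  Position 2 ('c'): continues run of 'c', length=2
  Position 3 ('a'): new char, reset run to 1
  Position 4 ('b'): new char, reset run to 1
  Position 5 ('b'): continues run of 'b', length=2
  Position 6 ('a'): new char, reset run to 1
  Position 7 ('a'): continues run of 'a', length=2
  Position 8 ('b'): new char, reset run to 1
  Position 9 ('a'): new char, reset run to 1
  Position 10 ('c'): new char, reset run to 1
  Position 11 ('b'): new char, reset run to 1
  Position 12 ('c'): new char, reset run to 1
Longest run: 'c' with length 2

2


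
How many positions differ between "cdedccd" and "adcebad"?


Comparing "cdedccd" and "adcebad" position by position:
  Position 0: 'c' vs 'a' => DIFFER
  Position 1: 'd' vs 'd' => same
  Position 2: 'e' vs 'c' => DIFFER
  Position 3: 'd' vs 'e' => DIFFER
  Position 4: 'c' vs 'b' => DIFFER
  Position 5: 'c' vs 'a' => DIFFER
  Position 6: 'd' vs 'd' => same
Positions that differ: 5

5


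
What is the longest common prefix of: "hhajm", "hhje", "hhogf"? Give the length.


Words: hhajm, hhje, hhogf
  Position 0: all 'h' => match
  Position 1: all 'h' => match
  Position 2: ('a', 'j', 'o') => mismatch, stop
LCP = "hh" (length 2)

2


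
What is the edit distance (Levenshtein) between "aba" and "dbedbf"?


Computing edit distance: "aba" -> "dbedbf"
DP table:
           d    b    e    d    b    f
      0    1    2    3    4    5    6
  a   1    1    2    3    4    5    6
  b   2    2    1    2    3    4    5
  a   3    3    2    2    3    4    5
Edit distance = dp[3][6] = 5

5


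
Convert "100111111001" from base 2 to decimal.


Input: "100111111001" in base 2
Positional expansion:
  Digit '1' (value 1) x 2^11 = 2048
  Digit '0' (value 0) x 2^10 = 0
  Digit '0' (value 0) x 2^9 = 0
  Digit '1' (value 1) x 2^8 = 256
  Digit '1' (value 1) x 2^7 = 128
  Digit '1' (value 1) x 2^6 = 64
  Digit '1' (value 1) x 2^5 = 32
  Digit '1' (value 1) x 2^4 = 16
  Digit '1' (value 1) x 2^3 = 8
  Digit '0' (value 0) x 2^2 = 0
  Digit '0' (value 0) x 2^1 = 0
  Digit '1' (value 1) x 2^0 = 1
Sum = 2553

2553


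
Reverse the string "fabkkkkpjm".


Input: fabkkkkpjm
Reading characters right to left:
  Position 9: 'm'
  Position 8: 'j'
  Position 7: 'p'
  Position 6: 'k'
  Position 5: 'k'
  Position 4: 'k'
  Position 3: 'k'
  Position 2: 'b'
  Position 1: 'a'
  Position 0: 'f'
Reversed: mjpkkkkbaf

mjpkkkkbaf


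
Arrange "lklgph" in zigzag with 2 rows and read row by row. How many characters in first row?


Zigzag "lklgph" into 2 rows:
Placing characters:
  'l' => row 0
  'k' => row 1
  'l' => row 0
  'g' => row 1
  'p' => row 0
  'h' => row 1
Rows:
  Row 0: "llp"
  Row 1: "kgh"
First row length: 3

3


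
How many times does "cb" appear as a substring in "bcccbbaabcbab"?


Searching for "cb" in "bcccbbaabcbab"
Scanning each position:
  Position 0: "bc" => no
  Position 1: "cc" => no
  Position 2: "cc" => no
  Position 3: "cb" => MATCH
  Position 4: "bb" => no
  Position 5: "ba" => no
  Position 6: "aa" => no
  Position 7: "ab" => no
  Position 8: "bc" => no
  Position 9: "cb" => MATCH
  Position 10: "ba" => no
  Position 11: "ab" => no
Total occurrences: 2

2


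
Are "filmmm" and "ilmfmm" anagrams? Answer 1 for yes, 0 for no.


Strings: "filmmm", "ilmfmm"
Sorted first:  filmmm
Sorted second: filmmm
Sorted forms match => anagrams

1


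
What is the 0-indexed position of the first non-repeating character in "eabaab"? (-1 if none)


Input: eabaab
Character frequencies:
  'a': 3
  'b': 2
  'e': 1
Scanning left to right for freq == 1:
  Position 0 ('e'): unique! => answer = 0

0


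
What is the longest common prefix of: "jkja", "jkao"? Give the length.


Words: jkja, jkao
  Position 0: all 'j' => match
  Position 1: all 'k' => match
  Position 2: ('j', 'a') => mismatch, stop
LCP = "jk" (length 2)

2


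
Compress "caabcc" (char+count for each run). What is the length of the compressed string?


Input: caabcc
Runs:
  'c' x 1 => "c1"
  'a' x 2 => "a2"
  'b' x 1 => "b1"
  'c' x 2 => "c2"
Compressed: "c1a2b1c2"
Compressed length: 8

8


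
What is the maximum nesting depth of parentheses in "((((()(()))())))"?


Input: "((((()(()))())))"
Tracking depth:
  Position 0 '(': depth becomes 1
  Position 1 '(': depth becomes 2
  Position 2 '(': depth becomes 3
  Position 3 '(': depth becomes 4
  Position 4 '(': depth becomes 5
  Position 5 ')': depth becomes 4
  Position 6 '(': depth becomes 5
  Position 7 '(': depth becomes 6
  Position 8 ')': depth becomes 5
  Position 9 ')': depth becomes 4
  Position 10 ')': depth becomes 3
  Position 11 '(': depth becomes 4
  Position 12 ')': depth becomes 3
  Position 13 ')': depth becomes 2
  Position 14 ')': depth becomes 1
  Position 15 ')': depth becomes 0
Maximum depth reached: 6

6


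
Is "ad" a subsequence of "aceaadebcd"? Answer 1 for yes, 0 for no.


Check if "ad" is a subsequence of "aceaadebcd"
Greedy scan:
  Position 0 ('a'): matches sub[0] = 'a'
  Position 1 ('c'): no match needed
  Position 2 ('e'): no match needed
  Position 3 ('a'): no match needed
  Position 4 ('a'): no match needed
  Position 5 ('d'): matches sub[1] = 'd'
  Position 6 ('e'): no match needed
  Position 7 ('b'): no match needed
  Position 8 ('c'): no match needed
  Position 9 ('d'): no match needed
All 2 characters matched => is a subsequence

1


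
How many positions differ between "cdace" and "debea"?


Comparing "cdace" and "debea" position by position:
  Position 0: 'c' vs 'd' => DIFFER
  Position 1: 'd' vs 'e' => DIFFER
  Position 2: 'a' vs 'b' => DIFFER
  Position 3: 'c' vs 'e' => DIFFER
  Position 4: 'e' vs 'a' => DIFFER
Positions that differ: 5

5


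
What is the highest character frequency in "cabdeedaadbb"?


Input: cabdeedaadbb
Character counts:
  'a': 3
  'b': 3
  'c': 1
  'd': 3
  'e': 2
Maximum frequency: 3

3


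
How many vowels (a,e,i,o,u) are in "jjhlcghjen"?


Input: jjhlcghjen
Checking each character:
  'j' at position 0: consonant
  'j' at position 1: consonant
  'h' at position 2: consonant
  'l' at position 3: consonant
  'c' at position 4: consonant
  'g' at position 5: consonant
  'h' at position 6: consonant
  'j' at position 7: consonant
  'e' at position 8: vowel (running total: 1)
  'n' at position 9: consonant
Total vowels: 1

1


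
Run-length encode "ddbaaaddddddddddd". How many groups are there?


Input: ddbaaaddddddddddd
Scanning for consecutive runs:
  Group 1: 'd' x 2 (positions 0-1)
  Group 2: 'b' x 1 (positions 2-2)
  Group 3: 'a' x 3 (positions 3-5)
  Group 4: 'd' x 11 (positions 6-16)
Total groups: 4

4


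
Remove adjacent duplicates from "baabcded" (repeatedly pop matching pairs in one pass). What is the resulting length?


Input: baabcded
Stack-based adjacent duplicate removal:
  Read 'b': push. Stack: b
  Read 'a': push. Stack: ba
  Read 'a': matches stack top 'a' => pop. Stack: b
  Read 'b': matches stack top 'b' => pop. Stack: (empty)
  Read 'c': push. Stack: c
  Read 'd': push. Stack: cd
  Read 'e': push. Stack: cde
  Read 'd': push. Stack: cded
Final stack: "cded" (length 4)

4


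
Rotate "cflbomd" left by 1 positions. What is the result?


Input: "cflbomd", rotate left by 1
First 1 characters: "c"
Remaining characters: "flbomd"
Concatenate remaining + first: "flbomd" + "c" = "flbomdc"

flbomdc


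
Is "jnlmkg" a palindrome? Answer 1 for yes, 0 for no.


Input: jnlmkg
Reversed: gkmlnj
  Compare pos 0 ('j') with pos 5 ('g'): MISMATCH
  Compare pos 1 ('n') with pos 4 ('k'): MISMATCH
  Compare pos 2 ('l') with pos 3 ('m'): MISMATCH
Result: not a palindrome

0


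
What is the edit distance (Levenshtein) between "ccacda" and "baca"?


Computing edit distance: "ccacda" -> "baca"
DP table:
           b    a    c    a
      0    1    2    3    4
  c   1    1    2    2    3
  c   2    2    2    2    3
  a   3    3    2    3    2
  c   4    4    3    2    3
  d   5    5    4    3    3
  a   6    6    5    4    3
Edit distance = dp[6][4] = 3

3


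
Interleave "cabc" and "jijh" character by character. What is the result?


Interleaving "cabc" and "jijh":
  Position 0: 'c' from first, 'j' from second => "cj"
  Position 1: 'a' from first, 'i' from second => "ai"
  Position 2: 'b' from first, 'j' from second => "bj"
  Position 3: 'c' from first, 'h' from second => "ch"
Result: cjaibjch

cjaibjch


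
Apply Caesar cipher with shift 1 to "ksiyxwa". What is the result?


Caesar cipher: shift "ksiyxwa" by 1
  'k' (pos 10) + 1 = pos 11 = 'l'
  's' (pos 18) + 1 = pos 19 = 't'
  'i' (pos 8) + 1 = pos 9 = 'j'
  'y' (pos 24) + 1 = pos 25 = 'z'
  'x' (pos 23) + 1 = pos 24 = 'y'
  'w' (pos 22) + 1 = pos 23 = 'x'
  'a' (pos 0) + 1 = pos 1 = 'b'
Result: ltjzyxb

ltjzyxb


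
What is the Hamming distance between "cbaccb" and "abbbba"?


Comparing "cbaccb" and "abbbba" position by position:
  Position 0: 'c' vs 'a' => differ
  Position 1: 'b' vs 'b' => same
  Position 2: 'a' vs 'b' => differ
  Position 3: 'c' vs 'b' => differ
  Position 4: 'c' vs 'b' => differ
  Position 5: 'b' vs 'a' => differ
Total differences (Hamming distance): 5

5


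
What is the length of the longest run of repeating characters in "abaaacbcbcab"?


Input: "abaaacbcbcab"
Scanning for longest run:
  Position 1 ('b'): new char, reset run to 1
  Position 2 ('a'): new char, reset run to 1
  Position 3 ('a'): continues run of 'a', length=2
  Position 4 ('a'): continues run of 'a', length=3
  Position 5 ('c'): new char, reset run to 1
  Position 6 ('b'): new char, reset run to 1
  Position 7 ('c'): new char, reset run to 1
  Position 8 ('b'): new char, reset run to 1
  Position 9 ('c'): new char, reset run to 1
  Position 10 ('a'): new char, reset run to 1
  Position 11 ('b'): new char, reset run to 1
Longest run: 'a' with length 3

3


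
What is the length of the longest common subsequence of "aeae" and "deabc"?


LCS of "aeae" and "deabc"
DP table:
           d    e    a    b    c
      0    0    0    0    0    0
  a   0    0    0    1    1    1
  e   0    0    1    1    1    1
  a   0    0    1    2    2    2
  e   0    0    1    2    2    2
LCS length = dp[4][5] = 2

2


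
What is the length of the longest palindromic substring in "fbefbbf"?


Input: "fbefbbf"
Checking substrings for palindromes:
  [3:7] "fbbf" (len 4) => palindrome
  [4:6] "bb" (len 2) => palindrome
Longest palindromic substring: "fbbf" with length 4

4


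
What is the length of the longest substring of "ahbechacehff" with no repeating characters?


Input: "ahbechacehff"
Sliding window (track last position of each char):
  Position 0 ('a'): window [0,0] length 1 -- new best
  Position 1 ('h'): window [0,1] length 2 -- new best
  Position 2 ('b'): window [0,2] length 3 -- new best
  Position 3 ('e'): window [0,3] length 4 -- new best
  Position 4 ('c'): window [0,4] length 5 -- new best
  Position 5 ('h'): repeat (last at 1), move window start to 2
  Position 5 ('h'): window [2,5] length 4
  Position 6 ('a'): window [2,6] length 5
  Position 7 ('c'): repeat (last at 4), move window start to 5
  Position 7 ('c'): window [5,7] length 3
  Position 8 ('e'): window [5,8] length 4
  Position 9 ('h'): repeat (last at 5), move window start to 6
  Position 9 ('h'): window [6,9] length 4
  Position 10 ('f'): window [6,10] length 5
  Position 11 ('f'): repeat (last at 10), move window start to 11
  Position 11 ('f'): window [11,11] length 1
Longest substring with no repeats: "ahbec" with length 5

5


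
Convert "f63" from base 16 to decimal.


Input: "f63" in base 16
Positional expansion:
  Digit 'f' (value 15) x 16^2 = 3840
  Digit '6' (value 6) x 16^1 = 96
  Digit '3' (value 3) x 16^0 = 3
Sum = 3939

3939


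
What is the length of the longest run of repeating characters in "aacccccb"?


Input: "aacccccb"
Scanning for longest run:
  Position 1 ('a'): continues run of 'a', length=2
  Position 2 ('c'): new char, reset run to 1
  Position 3 ('c'): continues run of 'c', length=2
  Position 4 ('c'): continues run of 'c', length=3
  Position 5 ('c'): continues run of 'c', length=4
  Position 6 ('c'): continues run of 'c', length=5
  Position 7 ('b'): new char, reset run to 1
Longest run: 'c' with length 5

5


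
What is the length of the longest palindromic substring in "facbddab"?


Input: "facbddab"
Checking substrings for palindromes:
  [4:6] "dd" (len 2) => palindrome
Longest palindromic substring: "dd" with length 2

2


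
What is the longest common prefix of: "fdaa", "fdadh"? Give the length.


Words: fdaa, fdadh
  Position 0: all 'f' => match
  Position 1: all 'd' => match
  Position 2: all 'a' => match
  Position 3: ('a', 'd') => mismatch, stop
LCP = "fda" (length 3)

3


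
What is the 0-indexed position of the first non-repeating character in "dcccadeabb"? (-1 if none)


Input: dcccadeabb
Character frequencies:
  'a': 2
  'b': 2
  'c': 3
  'd': 2
  'e': 1
Scanning left to right for freq == 1:
  Position 0 ('d'): freq=2, skip
  Position 1 ('c'): freq=3, skip
  Position 2 ('c'): freq=3, skip
  Position 3 ('c'): freq=3, skip
  Position 4 ('a'): freq=2, skip
  Position 5 ('d'): freq=2, skip
  Position 6 ('e'): unique! => answer = 6

6


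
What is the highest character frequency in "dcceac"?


Input: dcceac
Character counts:
  'a': 1
  'c': 3
  'd': 1
  'e': 1
Maximum frequency: 3

3


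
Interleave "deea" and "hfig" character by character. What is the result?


Interleaving "deea" and "hfig":
  Position 0: 'd' from first, 'h' from second => "dh"
  Position 1: 'e' from first, 'f' from second => "ef"
  Position 2: 'e' from first, 'i' from second => "ei"
  Position 3: 'a' from first, 'g' from second => "ag"
Result: dhefeiag

dhefeiag


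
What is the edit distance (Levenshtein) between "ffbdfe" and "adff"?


Computing edit distance: "ffbdfe" -> "adff"
DP table:
           a    d    f    f
      0    1    2    3    4
  f   1    1    2    2    3
  f   2    2    2    2    2
  b   3    3    3    3    3
  d   4    4    3    4    4
  f   5    5    4    3    4
  e   6    6    5    4    4
Edit distance = dp[6][4] = 4

4


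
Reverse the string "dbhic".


Input: dbhic
Reading characters right to left:
  Position 4: 'c'
  Position 3: 'i'
  Position 2: 'h'
  Position 1: 'b'
  Position 0: 'd'
Reversed: cihbd

cihbd


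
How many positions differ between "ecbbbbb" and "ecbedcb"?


Comparing "ecbbbbb" and "ecbedcb" position by position:
  Position 0: 'e' vs 'e' => same
  Position 1: 'c' vs 'c' => same
  Position 2: 'b' vs 'b' => same
  Position 3: 'b' vs 'e' => DIFFER
  Position 4: 'b' vs 'd' => DIFFER
  Position 5: 'b' vs 'c' => DIFFER
  Position 6: 'b' vs 'b' => same
Positions that differ: 3

3


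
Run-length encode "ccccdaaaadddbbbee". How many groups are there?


Input: ccccdaaaadddbbbee
Scanning for consecutive runs:
  Group 1: 'c' x 4 (positions 0-3)
  Group 2: 'd' x 1 (positions 4-4)
  Group 3: 'a' x 4 (positions 5-8)
  Group 4: 'd' x 3 (positions 9-11)
  Group 5: 'b' x 3 (positions 12-14)
  Group 6: 'e' x 2 (positions 15-16)
Total groups: 6

6


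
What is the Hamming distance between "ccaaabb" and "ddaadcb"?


Comparing "ccaaabb" and "ddaadcb" position by position:
  Position 0: 'c' vs 'd' => differ
  Position 1: 'c' vs 'd' => differ
  Position 2: 'a' vs 'a' => same
  Position 3: 'a' vs 'a' => same
  Position 4: 'a' vs 'd' => differ
  Position 5: 'b' vs 'c' => differ
  Position 6: 'b' vs 'b' => same
Total differences (Hamming distance): 4

4


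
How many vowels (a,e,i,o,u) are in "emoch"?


Input: emoch
Checking each character:
  'e' at position 0: vowel (running total: 1)
  'm' at position 1: consonant
  'o' at position 2: vowel (running total: 2)
  'c' at position 3: consonant
  'h' at position 4: consonant
Total vowels: 2

2


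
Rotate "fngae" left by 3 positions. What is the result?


Input: "fngae", rotate left by 3
First 3 characters: "fng"
Remaining characters: "ae"
Concatenate remaining + first: "ae" + "fng" = "aefng"

aefng


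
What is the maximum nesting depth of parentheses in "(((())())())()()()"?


Input: "(((())())())()()()"
Tracking depth:
  Position 0 '(': depth becomes 1
  Position 1 '(': depth becomes 2
  Position 2 '(': depth becomes 3
  Position 3 '(': depth becomes 4
  Position 4 ')': depth becomes 3
  Position 5 ')': depth becomes 2
  Position 6 '(': depth becomes 3
  Position 7 ')': depth becomes 2
  Position 8 ')': depth becomes 1
  Position 9 '(': depth becomes 2
  Position 10 ')': depth becomes 1
  Position 11 ')': depth becomes 0
  Position 12 '(': depth becomes 1
  Position 13 ')': depth becomes 0
  Position 14 '(': depth becomes 1
  Position 15 ')': depth becomes 0
  Position 16 '(': depth becomes 1
  Position 17 ')': depth becomes 0
Maximum depth reached: 4

4


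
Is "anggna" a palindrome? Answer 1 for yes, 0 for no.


Input: anggna
Reversed: anggna
  Compare pos 0 ('a') with pos 5 ('a'): match
  Compare pos 1 ('n') with pos 4 ('n'): match
  Compare pos 2 ('g') with pos 3 ('g'): match
Result: palindrome

1


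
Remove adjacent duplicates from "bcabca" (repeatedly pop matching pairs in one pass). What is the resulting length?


Input: bcabca
Stack-based adjacent duplicate removal:
  Read 'b': push. Stack: b
  Read 'c': push. Stack: bc
  Read 'a': push. Stack: bca
  Read 'b': push. Stack: bcab
  Read 'c': push. Stack: bcabc
  Read 'a': push. Stack: bcabca
Final stack: "bcabca" (length 6)

6


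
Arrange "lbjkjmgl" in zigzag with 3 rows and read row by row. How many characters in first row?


Zigzag "lbjkjmgl" into 3 rows:
Placing characters:
  'l' => row 0
  'b' => row 1
  'j' => row 2
  'k' => row 1
  'j' => row 0
  'm' => row 1
  'g' => row 2
  'l' => row 1
Rows:
  Row 0: "lj"
  Row 1: "bkml"
  Row 2: "jg"
First row length: 2

2


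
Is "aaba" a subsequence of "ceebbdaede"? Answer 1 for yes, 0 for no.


Check if "aaba" is a subsequence of "ceebbdaede"
Greedy scan:
  Position 0 ('c'): no match needed
  Position 1 ('e'): no match needed
  Position 2 ('e'): no match needed
  Position 3 ('b'): no match needed
  Position 4 ('b'): no match needed
  Position 5 ('d'): no match needed
  Position 6 ('a'): matches sub[0] = 'a'
  Position 7 ('e'): no match needed
  Position 8 ('d'): no match needed
  Position 9 ('e'): no match needed
Only matched 1/4 characters => not a subsequence

0


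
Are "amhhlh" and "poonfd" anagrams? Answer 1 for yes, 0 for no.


Strings: "amhhlh", "poonfd"
Sorted first:  ahhhlm
Sorted second: dfnoop
Differ at position 0: 'a' vs 'd' => not anagrams

0


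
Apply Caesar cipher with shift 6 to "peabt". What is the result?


Caesar cipher: shift "peabt" by 6
  'p' (pos 15) + 6 = pos 21 = 'v'
  'e' (pos 4) + 6 = pos 10 = 'k'
  'a' (pos 0) + 6 = pos 6 = 'g'
  'b' (pos 1) + 6 = pos 7 = 'h'
  't' (pos 19) + 6 = pos 25 = 'z'
Result: vkghz

vkghz


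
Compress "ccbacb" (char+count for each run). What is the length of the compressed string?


Input: ccbacb
Runs:
  'c' x 2 => "c2"
  'b' x 1 => "b1"
  'a' x 1 => "a1"
  'c' x 1 => "c1"
  'b' x 1 => "b1"
Compressed: "c2b1a1c1b1"
Compressed length: 10

10


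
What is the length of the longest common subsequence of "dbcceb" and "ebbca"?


LCS of "dbcceb" and "ebbca"
DP table:
           e    b    b    c    a
      0    0    0    0    0    0
  d   0    0    0    0    0    0
  b   0    0    1    1    1    1
  c   0    0    1    1    2    2
  c   0    0    1    1    2    2
  e   0    1    1    1    2    2
  b   0    1    2    2    2    2
LCS length = dp[6][5] = 2

2


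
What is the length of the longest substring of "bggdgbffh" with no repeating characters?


Input: "bggdgbffh"
Sliding window (track last position of each char):
  Position 0 ('b'): window [0,0] length 1 -- new best
  Position 1 ('g'): window [0,1] length 2 -- new best
  Position 2 ('g'): repeat (last at 1), move window start to 2
  Position 2 ('g'): window [2,2] length 1
  Position 3 ('d'): window [2,3] length 2
  Position 4 ('g'): repeat (last at 2), move window start to 3
  Position 4 ('g'): window [3,4] length 2
  Position 5 ('b'): window [3,5] length 3 -- new best
  Position 6 ('f'): window [3,6] length 4 -- new best
  Position 7 ('f'): repeat (last at 6), move window start to 7
  Position 7 ('f'): window [7,7] length 1
  Position 8 ('h'): window [7,8] length 2
Longest substring with no repeats: "dgbf" with length 4

4
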